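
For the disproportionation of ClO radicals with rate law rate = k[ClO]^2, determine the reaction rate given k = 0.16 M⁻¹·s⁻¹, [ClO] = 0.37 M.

0.0219 M/s

Step 1: Identify the rate law: rate = k[ClO]^2
Step 2: Substitute values: rate = 0.16 × (0.37)^2
Step 3: Calculate: rate = 0.16 × 0.1369 = 0.021904 M/s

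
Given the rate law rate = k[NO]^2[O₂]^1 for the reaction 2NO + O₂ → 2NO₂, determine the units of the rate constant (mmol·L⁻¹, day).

(mmol·L⁻¹)⁻²·day⁻¹

Step 1: Overall order = 2 + 1 = 3.
Step 2: rate has units mmol·L⁻¹·day⁻¹; [NO]^2[O₂]^1 has units (mmol·L⁻¹)^3.
Step 3: k = rate/([NO]^2[O₂]^1), so units of k = (mmol·L⁻¹)^(1-3)·day⁻¹ = (mmol·L⁻¹)⁻²·day⁻¹.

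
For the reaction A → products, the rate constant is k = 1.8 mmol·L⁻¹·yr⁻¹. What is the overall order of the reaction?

zeroth order (0)

Step 1: The units of k for an nth-order reaction are (concentration)^(1-n)·(time)⁻¹.
Step 2: Here k has units mmol·L⁻¹·yr⁻¹, so the concentration exponent is 1.
Step 3: 1 - n = 1 ⇒ n = 0. The reaction is zeroth order.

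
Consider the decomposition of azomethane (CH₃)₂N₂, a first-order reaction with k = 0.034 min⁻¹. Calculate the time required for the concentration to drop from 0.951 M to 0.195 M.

46.6 min

Step 1: For first-order: t = ln([azomethane]₀/[azomethane])/k
Step 2: t = ln(0.951/0.195)/0.034
Step 3: t = ln(4.877)/0.034
Step 4: t = 1.585/0.034 = 46.6 min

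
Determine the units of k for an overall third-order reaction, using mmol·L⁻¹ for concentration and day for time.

(mmol·L⁻¹)⁻²·day⁻¹

Step 1: For overall order n, rate = k × (concentration)^n.
Step 2: Rate has units mmol·L⁻¹·day⁻¹; concentration term has units (mmol·L⁻¹)^3.
Step 3: k = rate / (concentration)^n, so units of k = (mmol·L⁻¹)^(1-3)·day⁻¹ = (mmol·L⁻¹)⁻²·day⁻¹.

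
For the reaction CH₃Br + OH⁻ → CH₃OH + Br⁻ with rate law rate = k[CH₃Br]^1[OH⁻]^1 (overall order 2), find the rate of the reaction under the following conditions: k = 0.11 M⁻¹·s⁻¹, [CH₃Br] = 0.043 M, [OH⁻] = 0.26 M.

0.00123 M/s

Step 1: The rate law is rate = k[CH₃Br]^1[OH⁻]^1, overall order = 1+1 = 2
Step 2: Substitute values: rate = 0.11 × (0.043)^1 × (0.26)^1
Step 3: rate = 0.11 × 0.043 × 0.26 = 0.0012298 M/s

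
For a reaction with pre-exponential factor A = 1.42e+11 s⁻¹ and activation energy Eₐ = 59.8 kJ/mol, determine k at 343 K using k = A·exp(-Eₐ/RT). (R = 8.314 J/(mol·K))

1.11e+02 s⁻¹

Step 1: Use the Arrhenius equation: k = A × exp(-Eₐ/RT)
Step 2: Convert Eₐ to J/mol: 59.8 kJ/mol = 59800 J/mol
Step 3: Calculate the exponent: -Eₐ/(RT) = -59800/(8.314 × 343) = -20.96993
Step 4: k = 1.42e+11 × exp(-20.96993)
Step 5: k = 1.42e+11 × 7.81403e-10 = 1.1096e+02 s⁻¹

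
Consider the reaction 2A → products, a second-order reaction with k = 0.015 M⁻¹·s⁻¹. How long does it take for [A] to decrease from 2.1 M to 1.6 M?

9.921 s

Step 1: For second-order: t = (1/[A] - 1/[A]₀)/k
Step 2: t = (1/1.6 - 1/2.1)/0.015
Step 3: t = (0.625 - 0.4762)/0.015
Step 4: t = 0.1488/0.015 = 9.921 s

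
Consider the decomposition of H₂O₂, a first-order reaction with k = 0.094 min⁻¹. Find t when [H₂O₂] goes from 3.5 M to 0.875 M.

14.75 min

Step 1: For first-order: t = ln([H₂O₂]₀/[H₂O₂])/k
Step 2: t = ln(3.5/0.875)/0.094
Step 3: t = ln(4)/0.094
Step 4: t = 1.386/0.094 = 14.75 min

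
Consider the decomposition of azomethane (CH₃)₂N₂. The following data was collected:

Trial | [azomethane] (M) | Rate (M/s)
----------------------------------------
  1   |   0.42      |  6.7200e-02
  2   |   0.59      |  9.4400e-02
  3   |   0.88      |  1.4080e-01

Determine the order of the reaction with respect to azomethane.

first order (1)

Step 1: Compare trials to find order n where rate₂/rate₁ = ([azomethane]₂/[azomethane]₁)^n
Step 2: rate₂/rate₁ = 9.4400e-02/6.7200e-02 = 1.405
Step 3: [azomethane]₂/[azomethane]₁ = 0.59/0.42 = 1.405
Step 4: n = ln(1.405)/ln(1.405) = 1.00 ≈ 1
Step 5: The reaction is first order in azomethane.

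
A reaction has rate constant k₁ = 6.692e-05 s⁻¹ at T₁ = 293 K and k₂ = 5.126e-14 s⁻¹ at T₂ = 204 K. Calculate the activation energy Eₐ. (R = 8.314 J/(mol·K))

117.2 kJ/mol

Step 1: Use the two-temperature Arrhenius form: ln(k₂/k₁) = -Eₐ/R × (1/T₂ - 1/T₁)
Step 2: ln(k₂/k₁) = ln(5.126e-14/6.692e-05) = ln(7.65989e-10) = -20.9899
Step 3: 1/T₂ - 1/T₁ = 1/204 - 1/293 = 1.488992e-03 K⁻¹
Step 4: Eₐ = -R × ln(k₂/k₁) / (1/T₂ - 1/T₁) = -8.314 × -20.9899 / 1.488992e-03
Step 5: Eₐ = 1.1720e+05 J/mol = 117.2 kJ/mol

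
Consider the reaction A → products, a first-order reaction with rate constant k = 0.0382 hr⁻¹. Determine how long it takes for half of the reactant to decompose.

18.15 hr

Step 1: For a first-order reaction, t₁/₂ = ln(2)/k
Step 2: t₁/₂ = ln(2)/0.0382
Step 3: t₁/₂ = 0.6931/0.0382 = 18.15 hr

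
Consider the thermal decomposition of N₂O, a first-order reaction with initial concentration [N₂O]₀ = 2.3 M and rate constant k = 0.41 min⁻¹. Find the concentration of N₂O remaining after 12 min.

0.01679 M

Step 1: For a first-order reaction: [N₂O] = [N₂O]₀ × e^(-kt)
Step 2: [N₂O] = 2.3 × e^(-0.41 × 12)
Step 3: [N₂O] = 2.3 × e^(-4.92)
Step 4: [N₂O] = 2.3 × 0.00729913 = 0.01679 M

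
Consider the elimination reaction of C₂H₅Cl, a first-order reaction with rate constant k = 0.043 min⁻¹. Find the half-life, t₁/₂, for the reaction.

16.12 min

Step 1: For a first-order reaction, t₁/₂ = ln(2)/k
Step 2: t₁/₂ = ln(2)/0.043
Step 3: t₁/₂ = 0.6931/0.043 = 16.12 min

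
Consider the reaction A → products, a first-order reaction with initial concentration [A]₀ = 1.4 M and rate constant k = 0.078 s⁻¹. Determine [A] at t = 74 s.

0.004359 M

Step 1: For a first-order reaction: [A] = [A]₀ × e^(-kt)
Step 2: [A] = 1.4 × e^(-0.078 × 74)
Step 3: [A] = 1.4 × e^(-5.772)
Step 4: [A] = 1.4 × 0.00311352 = 0.004359 M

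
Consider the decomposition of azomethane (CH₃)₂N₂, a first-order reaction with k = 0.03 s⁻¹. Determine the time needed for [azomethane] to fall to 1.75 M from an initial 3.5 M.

23.1 s

Step 1: For first-order: t = ln([azomethane]₀/[azomethane])/k
Step 2: t = ln(3.5/1.75)/0.03
Step 3: t = ln(2)/0.03
Step 4: t = 0.6931/0.03 = 23.1 s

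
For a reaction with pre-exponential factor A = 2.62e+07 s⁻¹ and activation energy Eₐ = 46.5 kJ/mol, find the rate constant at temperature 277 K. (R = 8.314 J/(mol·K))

4.46e-02 s⁻¹

Step 1: Use the Arrhenius equation: k = A × exp(-Eₐ/RT)
Step 2: Convert Eₐ to J/mol: 46.5 kJ/mol = 46500 J/mol
Step 3: Calculate the exponent: -Eₐ/(RT) = -46500/(8.314 × 277) = -20.19125
Step 4: k = 2.62e+07 × exp(-20.19125)
Step 5: k = 2.62e+07 × 1.70236e-09 = 4.4602e-02 s⁻¹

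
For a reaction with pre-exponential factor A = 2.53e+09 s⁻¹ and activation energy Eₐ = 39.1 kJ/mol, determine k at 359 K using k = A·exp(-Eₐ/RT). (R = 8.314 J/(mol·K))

5.17e+03 s⁻¹

Step 1: Use the Arrhenius equation: k = A × exp(-Eₐ/RT)
Step 2: Convert Eₐ to J/mol: 39.1 kJ/mol = 39100 J/mol
Step 3: Calculate the exponent: -Eₐ/(RT) = -39100/(8.314 × 359) = -13.10003
Step 4: k = 2.53e+09 × exp(-13.10003)
Step 5: k = 2.53e+09 × 2.04517e-06 = 5.1743e+03 s⁻¹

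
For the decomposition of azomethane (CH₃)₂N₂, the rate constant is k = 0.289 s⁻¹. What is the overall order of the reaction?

first order (1)

Step 1: The units of k for an nth-order reaction are (concentration)^(1-n)·(time)⁻¹.
Step 2: Here k has units s⁻¹, so the concentration exponent is 0.
Step 3: 1 - n = 0 ⇒ n = 1. The reaction is first order.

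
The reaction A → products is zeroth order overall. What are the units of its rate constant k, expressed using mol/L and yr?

mol/L·yr⁻¹

Step 1: For overall order n, rate = k × (concentration)^n.
Step 2: Rate has units mol/L·yr⁻¹; concentration term has units (mol/L)^0.
Step 3: k = rate / (concentration)^n, so units of k = (mol/L)^(1-0)·yr⁻¹ = mol/L·yr⁻¹.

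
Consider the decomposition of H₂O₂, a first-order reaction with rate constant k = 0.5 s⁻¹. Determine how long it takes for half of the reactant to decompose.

1.386 s

Step 1: For a first-order reaction, t₁/₂ = ln(2)/k
Step 2: t₁/₂ = ln(2)/0.5
Step 3: t₁/₂ = 0.6931/0.5 = 1.386 s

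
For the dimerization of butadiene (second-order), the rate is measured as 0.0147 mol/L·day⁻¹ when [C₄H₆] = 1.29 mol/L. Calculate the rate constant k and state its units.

0.008834 (mol/L)⁻¹·day⁻¹

Step 1: rate = k[C₄H₆]^2, so k = rate / [C₄H₆]^2.
Step 2: k = 0.0147 / (1.29)^2 = 0.0147 / 1.664.
Step 3: k = 0.008834 (mol/L)⁻¹·day⁻¹.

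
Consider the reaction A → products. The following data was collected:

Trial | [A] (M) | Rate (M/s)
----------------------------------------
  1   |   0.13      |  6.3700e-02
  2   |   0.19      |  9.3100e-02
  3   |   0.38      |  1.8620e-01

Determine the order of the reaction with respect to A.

first order (1)

Step 1: Compare trials to find order n where rate₂/rate₁ = ([A]₂/[A]₁)^n
Step 2: rate₂/rate₁ = 9.3100e-02/6.3700e-02 = 1.462
Step 3: [A]₂/[A]₁ = 0.19/0.13 = 1.462
Step 4: n = ln(1.462)/ln(1.462) = 1.00 ≈ 1
Step 5: The reaction is first order in A.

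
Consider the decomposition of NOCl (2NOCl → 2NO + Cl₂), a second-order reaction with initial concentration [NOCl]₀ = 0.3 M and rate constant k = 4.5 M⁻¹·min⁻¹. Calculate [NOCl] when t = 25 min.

0.008633 M

Step 1: For a second-order reaction: 1/[NOCl] = 1/[NOCl]₀ + kt
Step 2: 1/[NOCl] = 1/0.3 + 4.5 × 25
Step 3: 1/[NOCl] = 3.333 + 112.5 = 115.8
Step 4: [NOCl] = 1/115.8 = 0.008633 M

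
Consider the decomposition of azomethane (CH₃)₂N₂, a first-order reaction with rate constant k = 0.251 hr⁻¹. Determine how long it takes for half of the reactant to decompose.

2.762 hr

Step 1: For a first-order reaction, t₁/₂ = ln(2)/k
Step 2: t₁/₂ = ln(2)/0.251
Step 3: t₁/₂ = 0.6931/0.251 = 2.762 hr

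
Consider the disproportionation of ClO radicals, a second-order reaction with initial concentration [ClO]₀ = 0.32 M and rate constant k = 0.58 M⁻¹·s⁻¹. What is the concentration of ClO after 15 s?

0.08457 M

Step 1: For a second-order reaction: 1/[ClO] = 1/[ClO]₀ + kt
Step 2: 1/[ClO] = 1/0.32 + 0.58 × 15
Step 3: 1/[ClO] = 3.125 + 8.7 = 11.82
Step 4: [ClO] = 1/11.82 = 0.08457 M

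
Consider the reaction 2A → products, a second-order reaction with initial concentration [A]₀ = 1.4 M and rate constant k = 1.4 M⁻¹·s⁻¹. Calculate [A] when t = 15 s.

0.04605 M

Step 1: For a second-order reaction: 1/[A] = 1/[A]₀ + kt
Step 2: 1/[A] = 1/1.4 + 1.4 × 15
Step 3: 1/[A] = 0.7143 + 21 = 21.71
Step 4: [A] = 1/21.71 = 0.04605 M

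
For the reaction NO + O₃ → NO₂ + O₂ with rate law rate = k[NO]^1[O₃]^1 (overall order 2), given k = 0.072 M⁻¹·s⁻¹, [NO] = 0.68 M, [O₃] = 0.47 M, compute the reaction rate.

0.02301 M/s

Step 1: The rate law is rate = k[NO]^1[O₃]^1, overall order = 1+1 = 2
Step 2: Substitute values: rate = 0.072 × (0.68)^1 × (0.47)^1
Step 3: rate = 0.072 × 0.68 × 0.47 = 0.0230112 M/s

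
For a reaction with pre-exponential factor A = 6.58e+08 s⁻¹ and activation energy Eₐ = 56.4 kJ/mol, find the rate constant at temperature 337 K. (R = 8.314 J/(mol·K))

1.19e+00 s⁻¹

Step 1: Use the Arrhenius equation: k = A × exp(-Eₐ/RT)
Step 2: Convert Eₐ to J/mol: 56.4 kJ/mol = 56400 J/mol
Step 3: Calculate the exponent: -Eₐ/(RT) = -56400/(8.314 × 337) = -20.12979
Step 4: k = 6.58e+08 × exp(-20.12979)
Step 5: k = 6.58e+08 × 1.81027e-09 = 1.1912e+00 s⁻¹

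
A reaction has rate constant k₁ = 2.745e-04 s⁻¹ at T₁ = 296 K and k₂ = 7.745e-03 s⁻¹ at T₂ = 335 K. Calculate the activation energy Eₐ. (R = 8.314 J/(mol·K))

70.6 kJ/mol

Step 1: Use the two-temperature Arrhenius form: ln(k₂/k₁) = -Eₐ/R × (1/T₂ - 1/T₁)
Step 2: ln(k₂/k₁) = ln(7.745e-03/2.745e-04) = ln(28.2149) = 3.33985
Step 3: 1/T₂ - 1/T₁ = 1/335 - 1/296 = -3.933038e-04 K⁻¹
Step 4: Eₐ = -R × ln(k₂/k₁) / (1/T₂ - 1/T₁) = -8.314 × 3.33985 / -3.933038e-04
Step 5: Eₐ = 7.0601e+04 J/mol = 70.6 kJ/mol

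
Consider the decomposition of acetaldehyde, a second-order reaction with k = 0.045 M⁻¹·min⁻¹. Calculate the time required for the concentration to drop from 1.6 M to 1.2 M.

4.63 min

Step 1: For second-order: t = (1/[CH₃CHO] - 1/[CH₃CHO]₀)/k
Step 2: t = (1/1.2 - 1/1.6)/0.045
Step 3: t = (0.8333 - 0.625)/0.045
Step 4: t = 0.2083/0.045 = 4.63 min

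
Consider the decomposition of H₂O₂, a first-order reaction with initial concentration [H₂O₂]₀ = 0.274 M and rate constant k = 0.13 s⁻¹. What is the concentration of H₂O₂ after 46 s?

0.0006929 M

Step 1: For a first-order reaction: [H₂O₂] = [H₂O₂]₀ × e^(-kt)
Step 2: [H₂O₂] = 0.274 × e^(-0.13 × 46)
Step 3: [H₂O₂] = 0.274 × e^(-5.98)
Step 4: [H₂O₂] = 0.274 × 0.00252883 = 0.0006929 M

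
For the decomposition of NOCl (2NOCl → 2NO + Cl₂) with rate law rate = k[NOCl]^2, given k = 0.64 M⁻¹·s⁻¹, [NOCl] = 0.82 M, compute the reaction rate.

0.4303 M/s

Step 1: Identify the rate law: rate = k[NOCl]^2
Step 2: Substitute values: rate = 0.64 × (0.82)^2
Step 3: Calculate: rate = 0.64 × 0.6724 = 0.430336 M/s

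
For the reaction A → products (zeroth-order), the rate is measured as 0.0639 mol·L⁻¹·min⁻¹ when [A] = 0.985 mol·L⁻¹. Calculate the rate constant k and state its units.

0.0639 mol·L⁻¹·min⁻¹

Step 1: For a zeroth-order reaction, rate = k (independent of concentration).
Step 2: k = rate = 0.0639 mol·L⁻¹·min⁻¹.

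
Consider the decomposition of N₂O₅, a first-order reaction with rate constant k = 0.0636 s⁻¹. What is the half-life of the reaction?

10.9 s

Step 1: For a first-order reaction, t₁/₂ = ln(2)/k
Step 2: t₁/₂ = ln(2)/0.0636
Step 3: t₁/₂ = 0.6931/0.0636 = 10.9 s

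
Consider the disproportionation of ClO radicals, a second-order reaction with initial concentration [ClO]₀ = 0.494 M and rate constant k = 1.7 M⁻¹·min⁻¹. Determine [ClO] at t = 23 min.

0.02432 M

Step 1: For a second-order reaction: 1/[ClO] = 1/[ClO]₀ + kt
Step 2: 1/[ClO] = 1/0.494 + 1.7 × 23
Step 3: 1/[ClO] = 2.024 + 39.1 = 41.12
Step 4: [ClO] = 1/41.12 = 0.02432 M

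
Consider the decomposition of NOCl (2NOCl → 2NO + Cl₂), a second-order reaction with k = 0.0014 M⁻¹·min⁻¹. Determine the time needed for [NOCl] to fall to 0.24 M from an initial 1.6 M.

2530 min

Step 1: For second-order: t = (1/[NOCl] - 1/[NOCl]₀)/k
Step 2: t = (1/0.24 - 1/1.6)/0.0014
Step 3: t = (4.167 - 0.625)/0.0014
Step 4: t = 3.542/0.0014 = 2530 min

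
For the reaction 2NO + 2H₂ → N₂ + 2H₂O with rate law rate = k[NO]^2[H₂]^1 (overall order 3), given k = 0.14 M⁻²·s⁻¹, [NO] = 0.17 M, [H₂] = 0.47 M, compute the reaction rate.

0.001902 M/s

Step 1: The rate law is rate = k[NO]^2[H₂]^1, overall order = 2+1 = 3
Step 2: Substitute values: rate = 0.14 × (0.17)^2 × (0.47)^1
Step 3: rate = 0.14 × 0.0289 × 0.47 = 0.00190162 M/s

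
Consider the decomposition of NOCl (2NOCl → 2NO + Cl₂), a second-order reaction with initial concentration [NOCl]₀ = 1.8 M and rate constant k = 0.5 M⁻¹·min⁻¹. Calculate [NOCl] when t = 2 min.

0.6429 M

Step 1: For a second-order reaction: 1/[NOCl] = 1/[NOCl]₀ + kt
Step 2: 1/[NOCl] = 1/1.8 + 0.5 × 2
Step 3: 1/[NOCl] = 0.5556 + 1 = 1.556
Step 4: [NOCl] = 1/1.556 = 0.6429 M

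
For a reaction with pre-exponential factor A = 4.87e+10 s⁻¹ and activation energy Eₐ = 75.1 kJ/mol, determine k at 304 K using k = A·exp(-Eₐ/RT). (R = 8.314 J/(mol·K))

6.07e-03 s⁻¹

Step 1: Use the Arrhenius equation: k = A × exp(-Eₐ/RT)
Step 2: Convert Eₐ to J/mol: 75.1 kJ/mol = 75100 J/mol
Step 3: Calculate the exponent: -Eₐ/(RT) = -75100/(8.314 × 304) = -29.71367
Step 4: k = 4.87e+10 × exp(-29.71367)
Step 5: k = 4.87e+10 × 1.24600e-13 = 6.0680e-03 s⁻¹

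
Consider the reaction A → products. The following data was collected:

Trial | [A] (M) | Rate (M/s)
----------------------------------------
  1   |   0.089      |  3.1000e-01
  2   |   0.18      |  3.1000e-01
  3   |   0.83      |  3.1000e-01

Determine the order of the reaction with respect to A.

zeroth order (0)

Step 1: Compare trials - when concentration changes, rate stays constant.
Step 2: rate₂/rate₁ = 3.1000e-01/3.1000e-01 = 1
Step 3: [A]₂/[A]₁ = 0.18/0.089 = 2.022
Step 4: Since rate ratio ≈ (conc ratio)^0, the reaction is zeroth order.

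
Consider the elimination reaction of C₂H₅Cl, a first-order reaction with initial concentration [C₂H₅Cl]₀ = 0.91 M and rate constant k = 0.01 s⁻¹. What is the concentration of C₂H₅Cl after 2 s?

0.892 M

Step 1: For a first-order reaction: [C₂H₅Cl] = [C₂H₅Cl]₀ × e^(-kt)
Step 2: [C₂H₅Cl] = 0.91 × e^(-0.01 × 2)
Step 3: [C₂H₅Cl] = 0.91 × e^(-0.02)
Step 4: [C₂H₅Cl] = 0.91 × 0.980199 = 0.892 M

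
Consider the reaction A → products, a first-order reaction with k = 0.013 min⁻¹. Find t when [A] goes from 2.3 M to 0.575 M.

106.6 min

Step 1: For first-order: t = ln([A]₀/[A])/k
Step 2: t = ln(2.3/0.575)/0.013
Step 3: t = ln(4)/0.013
Step 4: t = 1.386/0.013 = 106.6 min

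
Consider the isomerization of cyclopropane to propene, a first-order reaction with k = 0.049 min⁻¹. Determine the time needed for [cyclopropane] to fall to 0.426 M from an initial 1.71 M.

28.36 min

Step 1: For first-order: t = ln([cyclopropane]₀/[cyclopropane])/k
Step 2: t = ln(1.71/0.426)/0.049
Step 3: t = ln(4.014)/0.049
Step 4: t = 1.39/0.049 = 28.36 min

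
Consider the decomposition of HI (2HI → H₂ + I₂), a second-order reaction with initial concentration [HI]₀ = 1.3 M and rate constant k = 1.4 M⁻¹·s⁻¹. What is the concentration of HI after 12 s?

0.05692 M

Step 1: For a second-order reaction: 1/[HI] = 1/[HI]₀ + kt
Step 2: 1/[HI] = 1/1.3 + 1.4 × 12
Step 3: 1/[HI] = 0.7692 + 16.8 = 17.57
Step 4: [HI] = 1/17.57 = 0.05692 M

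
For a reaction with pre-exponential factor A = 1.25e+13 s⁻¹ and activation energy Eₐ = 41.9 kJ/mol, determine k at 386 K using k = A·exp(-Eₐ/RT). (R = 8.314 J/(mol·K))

2.67e+07 s⁻¹

Step 1: Use the Arrhenius equation: k = A × exp(-Eₐ/RT)
Step 2: Convert Eₐ to J/mol: 41.9 kJ/mol = 41900 J/mol
Step 3: Calculate the exponent: -Eₐ/(RT) = -41900/(8.314 × 386) = -13.05620
Step 4: k = 1.25e+13 × exp(-13.05620)
Step 5: k = 1.25e+13 × 2.13680e-06 = 2.6710e+07 s⁻¹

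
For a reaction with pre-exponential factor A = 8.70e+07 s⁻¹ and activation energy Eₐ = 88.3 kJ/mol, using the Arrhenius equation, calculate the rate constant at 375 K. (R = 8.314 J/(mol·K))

4.36e-05 s⁻¹

Step 1: Use the Arrhenius equation: k = A × exp(-Eₐ/RT)
Step 2: Convert Eₐ to J/mol: 88.3 kJ/mol = 88300 J/mol
Step 3: Calculate the exponent: -Eₐ/(RT) = -88300/(8.314 × 375) = -28.32171
Step 4: k = 8.70e+07 × exp(-28.32171)
Step 5: k = 8.70e+07 × 5.01231e-13 = 4.3607e-05 s⁻¹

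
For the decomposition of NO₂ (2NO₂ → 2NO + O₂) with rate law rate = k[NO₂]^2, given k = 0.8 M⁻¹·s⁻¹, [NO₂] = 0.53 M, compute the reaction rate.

0.2247 M/s

Step 1: Identify the rate law: rate = k[NO₂]^2
Step 2: Substitute values: rate = 0.8 × (0.53)^2
Step 3: Calculate: rate = 0.8 × 0.2809 = 0.22472 M/s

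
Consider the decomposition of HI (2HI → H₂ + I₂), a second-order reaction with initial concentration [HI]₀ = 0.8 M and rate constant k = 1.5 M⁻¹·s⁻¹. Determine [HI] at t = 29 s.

0.02235 M

Step 1: For a second-order reaction: 1/[HI] = 1/[HI]₀ + kt
Step 2: 1/[HI] = 1/0.8 + 1.5 × 29
Step 3: 1/[HI] = 1.25 + 43.5 = 44.75
Step 4: [HI] = 1/44.75 = 0.02235 M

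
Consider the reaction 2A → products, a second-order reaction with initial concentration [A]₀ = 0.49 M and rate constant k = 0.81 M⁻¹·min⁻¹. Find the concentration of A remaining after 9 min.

0.1072 M

Step 1: For a second-order reaction: 1/[A] = 1/[A]₀ + kt
Step 2: 1/[A] = 1/0.49 + 0.81 × 9
Step 3: 1/[A] = 2.041 + 7.29 = 9.331
Step 4: [A] = 1/9.331 = 0.1072 M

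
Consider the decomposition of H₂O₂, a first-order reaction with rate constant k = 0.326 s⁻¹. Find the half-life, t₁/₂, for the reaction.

2.126 s

Step 1: For a first-order reaction, t₁/₂ = ln(2)/k
Step 2: t₁/₂ = ln(2)/0.326
Step 3: t₁/₂ = 0.6931/0.326 = 2.126 s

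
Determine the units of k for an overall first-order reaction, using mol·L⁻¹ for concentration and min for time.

min⁻¹

Step 1: For overall order n, rate = k × (concentration)^n.
Step 2: Rate has units mol·L⁻¹·min⁻¹; concentration term has units (mol·L⁻¹)^1.
Step 3: k = rate / (concentration)^n, so units of k = (mol·L⁻¹)^(1-1)·min⁻¹ = min⁻¹.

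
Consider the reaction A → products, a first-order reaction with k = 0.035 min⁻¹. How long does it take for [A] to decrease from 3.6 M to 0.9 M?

39.61 min

Step 1: For first-order: t = ln([A]₀/[A])/k
Step 2: t = ln(3.6/0.9)/0.035
Step 3: t = ln(4)/0.035
Step 4: t = 1.386/0.035 = 39.61 min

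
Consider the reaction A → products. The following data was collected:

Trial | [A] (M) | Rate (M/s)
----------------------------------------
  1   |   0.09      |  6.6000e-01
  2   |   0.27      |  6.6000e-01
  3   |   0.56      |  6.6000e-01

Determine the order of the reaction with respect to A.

zeroth order (0)

Step 1: Compare trials - when concentration changes, rate stays constant.
Step 2: rate₂/rate₁ = 6.6000e-01/6.6000e-01 = 1
Step 3: [A]₂/[A]₁ = 0.27/0.09 = 3
Step 4: Since rate ratio ≈ (conc ratio)^0, the reaction is zeroth order.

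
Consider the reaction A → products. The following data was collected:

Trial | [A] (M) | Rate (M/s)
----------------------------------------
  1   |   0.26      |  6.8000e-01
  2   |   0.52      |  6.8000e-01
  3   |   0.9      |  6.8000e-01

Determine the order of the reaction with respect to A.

zeroth order (0)

Step 1: Compare trials - when concentration changes, rate stays constant.
Step 2: rate₂/rate₁ = 6.8000e-01/6.8000e-01 = 1
Step 3: [A]₂/[A]₁ = 0.52/0.26 = 2
Step 4: Since rate ratio ≈ (conc ratio)^0, the reaction is zeroth order.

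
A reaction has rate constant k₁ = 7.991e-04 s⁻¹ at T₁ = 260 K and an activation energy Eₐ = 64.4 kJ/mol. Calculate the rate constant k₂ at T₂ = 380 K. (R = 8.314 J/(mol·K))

9.738e+00 s⁻¹

Step 1: Use the two-temperature Arrhenius form: ln(k₂/k₁) = -Eₐ/R × (1/T₂ - 1/T₁)
Step 2: Convert Eₐ to J/mol: 64.4 kJ/mol = 64400 J/mol
Step 3: 1/T₂ - 1/T₁ = 1/380 - 1/260 = -1.214575e-03 K⁻¹
Step 4: ln(k₂/k₁) = -64400/8.314 × -1.214575e-03 = 9.40806
Step 5: k₂ = k₁ × exp(9.40806) = 7.991e-04 × 1.21862e+04 = 9.738e+00 s⁻¹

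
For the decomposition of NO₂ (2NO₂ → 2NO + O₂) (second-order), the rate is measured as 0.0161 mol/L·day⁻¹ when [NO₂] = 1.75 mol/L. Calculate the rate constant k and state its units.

0.005257 (mol/L)⁻¹·day⁻¹

Step 1: rate = k[NO₂]^2, so k = rate / [NO₂]^2.
Step 2: k = 0.0161 / (1.75)^2 = 0.0161 / 3.062.
Step 3: k = 0.005257 (mol/L)⁻¹·day⁻¹.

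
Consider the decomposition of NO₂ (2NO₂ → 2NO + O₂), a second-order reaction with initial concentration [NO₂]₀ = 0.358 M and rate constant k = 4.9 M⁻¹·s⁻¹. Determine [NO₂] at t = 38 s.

0.005291 M

Step 1: For a second-order reaction: 1/[NO₂] = 1/[NO₂]₀ + kt
Step 2: 1/[NO₂] = 1/0.358 + 4.9 × 38
Step 3: 1/[NO₂] = 2.793 + 186.2 = 189
Step 4: [NO₂] = 1/189 = 0.005291 M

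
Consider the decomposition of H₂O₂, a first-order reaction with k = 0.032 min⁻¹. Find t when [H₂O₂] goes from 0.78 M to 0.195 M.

43.32 min

Step 1: For first-order: t = ln([H₂O₂]₀/[H₂O₂])/k
Step 2: t = ln(0.78/0.195)/0.032
Step 3: t = ln(4)/0.032
Step 4: t = 1.386/0.032 = 43.32 min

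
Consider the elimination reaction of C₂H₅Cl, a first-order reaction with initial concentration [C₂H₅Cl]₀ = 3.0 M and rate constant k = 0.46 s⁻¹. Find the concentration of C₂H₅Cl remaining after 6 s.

0.1899 M

Step 1: For a first-order reaction: [C₂H₅Cl] = [C₂H₅Cl]₀ × e^(-kt)
Step 2: [C₂H₅Cl] = 3.0 × e^(-0.46 × 6)
Step 3: [C₂H₅Cl] = 3.0 × e^(-2.76)
Step 4: [C₂H₅Cl] = 3.0 × 0.0632918 = 0.1899 M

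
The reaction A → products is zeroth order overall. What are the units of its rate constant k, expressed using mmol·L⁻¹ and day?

mmol·L⁻¹·day⁻¹

Step 1: For overall order n, rate = k × (concentration)^n.
Step 2: Rate has units mmol·L⁻¹·day⁻¹; concentration term has units (mmol·L⁻¹)^0.
Step 3: k = rate / (concentration)^n, so units of k = (mmol·L⁻¹)^(1-0)·day⁻¹ = mmol·L⁻¹·day⁻¹.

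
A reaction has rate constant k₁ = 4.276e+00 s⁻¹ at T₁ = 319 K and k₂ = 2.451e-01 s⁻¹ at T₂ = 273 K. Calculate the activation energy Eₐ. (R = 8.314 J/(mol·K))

45.0 kJ/mol

Step 1: Use the two-temperature Arrhenius form: ln(k₂/k₁) = -Eₐ/R × (1/T₂ - 1/T₁)
Step 2: ln(k₂/k₁) = ln(2.451e-01/4.276e+00) = ln(0.0573199) = -2.85911
Step 3: 1/T₂ - 1/T₁ = 1/273 - 1/319 = 5.282074e-04 K⁻¹
Step 4: Eₐ = -R × ln(k₂/k₁) / (1/T₂ - 1/T₁) = -8.314 × -2.85911 / 5.282074e-04
Step 5: Eₐ = 4.5002e+04 J/mol = 45.0 kJ/mol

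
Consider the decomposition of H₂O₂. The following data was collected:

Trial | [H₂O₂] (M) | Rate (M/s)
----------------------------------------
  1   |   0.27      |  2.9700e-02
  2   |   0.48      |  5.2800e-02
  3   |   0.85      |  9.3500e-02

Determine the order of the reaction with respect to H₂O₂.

first order (1)

Step 1: Compare trials to find order n where rate₂/rate₁ = ([H₂O₂]₂/[H₂O₂]₁)^n
Step 2: rate₂/rate₁ = 5.2800e-02/2.9700e-02 = 1.778
Step 3: [H₂O₂]₂/[H₂O₂]₁ = 0.48/0.27 = 1.778
Step 4: n = ln(1.778)/ln(1.778) = 1.00 ≈ 1
Step 5: The reaction is first order in H₂O₂.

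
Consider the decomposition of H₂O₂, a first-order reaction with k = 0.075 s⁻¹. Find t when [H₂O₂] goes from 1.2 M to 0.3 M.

18.48 s

Step 1: For first-order: t = ln([H₂O₂]₀/[H₂O₂])/k
Step 2: t = ln(1.2/0.3)/0.075
Step 3: t = ln(4)/0.075
Step 4: t = 1.386/0.075 = 18.48 s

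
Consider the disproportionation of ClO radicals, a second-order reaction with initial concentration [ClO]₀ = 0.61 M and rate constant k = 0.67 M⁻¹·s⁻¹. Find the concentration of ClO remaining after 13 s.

0.09662 M

Step 1: For a second-order reaction: 1/[ClO] = 1/[ClO]₀ + kt
Step 2: 1/[ClO] = 1/0.61 + 0.67 × 13
Step 3: 1/[ClO] = 1.639 + 8.71 = 10.35
Step 4: [ClO] = 1/10.35 = 0.09662 M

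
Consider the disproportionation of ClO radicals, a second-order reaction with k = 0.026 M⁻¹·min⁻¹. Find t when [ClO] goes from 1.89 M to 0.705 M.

34.21 min

Step 1: For second-order: t = (1/[ClO] - 1/[ClO]₀)/k
Step 2: t = (1/0.705 - 1/1.89)/0.026
Step 3: t = (1.418 - 0.5291)/0.026
Step 4: t = 0.8893/0.026 = 34.21 min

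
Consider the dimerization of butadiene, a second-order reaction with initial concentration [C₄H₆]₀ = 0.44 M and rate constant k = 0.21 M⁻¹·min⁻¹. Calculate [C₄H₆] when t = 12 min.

0.2086 M

Step 1: For a second-order reaction: 1/[C₄H₆] = 1/[C₄H₆]₀ + kt
Step 2: 1/[C₄H₆] = 1/0.44 + 0.21 × 12
Step 3: 1/[C₄H₆] = 2.273 + 2.52 = 4.793
Step 4: [C₄H₆] = 1/4.793 = 0.2086 M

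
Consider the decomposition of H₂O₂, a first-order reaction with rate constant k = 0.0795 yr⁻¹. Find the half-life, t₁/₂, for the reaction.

8.719 yr

Step 1: For a first-order reaction, t₁/₂ = ln(2)/k
Step 2: t₁/₂ = ln(2)/0.0795
Step 3: t₁/₂ = 0.6931/0.0795 = 8.719 yr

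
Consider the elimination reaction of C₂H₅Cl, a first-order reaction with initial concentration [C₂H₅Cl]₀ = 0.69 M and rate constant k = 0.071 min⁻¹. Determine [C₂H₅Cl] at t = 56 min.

0.01294 M

Step 1: For a first-order reaction: [C₂H₅Cl] = [C₂H₅Cl]₀ × e^(-kt)
Step 2: [C₂H₅Cl] = 0.69 × e^(-0.071 × 56)
Step 3: [C₂H₅Cl] = 0.69 × e^(-3.976)
Step 4: [C₂H₅Cl] = 0.69 × 0.0187605 = 0.01294 M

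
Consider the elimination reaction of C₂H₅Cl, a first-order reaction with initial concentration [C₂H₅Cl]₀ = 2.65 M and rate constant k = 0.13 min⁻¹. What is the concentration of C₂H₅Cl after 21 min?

0.1728 M

Step 1: For a first-order reaction: [C₂H₅Cl] = [C₂H₅Cl]₀ × e^(-kt)
Step 2: [C₂H₅Cl] = 2.65 × e^(-0.13 × 21)
Step 3: [C₂H₅Cl] = 2.65 × e^(-2.73)
Step 4: [C₂H₅Cl] = 2.65 × 0.0652193 = 0.1728 M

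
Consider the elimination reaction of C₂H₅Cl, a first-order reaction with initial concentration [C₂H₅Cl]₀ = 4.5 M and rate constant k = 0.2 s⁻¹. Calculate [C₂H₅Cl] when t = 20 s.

0.08242 M

Step 1: For a first-order reaction: [C₂H₅Cl] = [C₂H₅Cl]₀ × e^(-kt)
Step 2: [C₂H₅Cl] = 4.5 × e^(-0.2 × 20)
Step 3: [C₂H₅Cl] = 4.5 × e^(-4)
Step 4: [C₂H₅Cl] = 4.5 × 0.0183156 = 0.08242 M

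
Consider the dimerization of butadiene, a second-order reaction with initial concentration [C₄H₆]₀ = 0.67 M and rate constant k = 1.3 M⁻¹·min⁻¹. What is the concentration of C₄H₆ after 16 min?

0.04486 M

Step 1: For a second-order reaction: 1/[C₄H₆] = 1/[C₄H₆]₀ + kt
Step 2: 1/[C₄H₆] = 1/0.67 + 1.3 × 16
Step 3: 1/[C₄H₆] = 1.493 + 20.8 = 22.29
Step 4: [C₄H₆] = 1/22.29 = 0.04486 M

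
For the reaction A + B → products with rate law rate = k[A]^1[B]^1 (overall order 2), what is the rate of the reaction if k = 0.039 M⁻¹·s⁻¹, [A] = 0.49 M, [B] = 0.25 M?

0.004777 M/s

Step 1: The rate law is rate = k[A]^1[B]^1, overall order = 1+1 = 2
Step 2: Substitute values: rate = 0.039 × (0.49)^1 × (0.25)^1
Step 3: rate = 0.039 × 0.49 × 0.25 = 0.0047775 M/s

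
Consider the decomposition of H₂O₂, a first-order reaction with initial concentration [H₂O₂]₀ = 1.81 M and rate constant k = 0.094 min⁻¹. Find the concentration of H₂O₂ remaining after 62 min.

0.005329 M

Step 1: For a first-order reaction: [H₂O₂] = [H₂O₂]₀ × e^(-kt)
Step 2: [H₂O₂] = 1.81 × e^(-0.094 × 62)
Step 3: [H₂O₂] = 1.81 × e^(-5.828)
Step 4: [H₂O₂] = 1.81 × 0.00294396 = 0.005329 M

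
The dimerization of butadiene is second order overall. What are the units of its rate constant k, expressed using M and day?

M⁻¹·day⁻¹

Step 1: For overall order n, rate = k × (concentration)^n.
Step 2: Rate has units M·day⁻¹; concentration term has units M^2.
Step 3: k = rate / (concentration)^n, so units of k = M^(1-2)·day⁻¹ = M⁻¹·day⁻¹.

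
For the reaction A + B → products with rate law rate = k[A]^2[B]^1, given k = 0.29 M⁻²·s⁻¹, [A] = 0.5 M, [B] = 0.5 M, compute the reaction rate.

0.03625 M/s

Step 1: The rate law is rate = k[A]^2[B]^1
Step 2: Substitute: rate = 0.29 × (0.5)^2 × (0.5)^1
Step 3: rate = 0.29 × 0.25 × 0.5 = 0.03625 M/s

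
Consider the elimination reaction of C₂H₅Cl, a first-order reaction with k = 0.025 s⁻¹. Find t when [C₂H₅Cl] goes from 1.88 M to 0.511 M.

52.11 s

Step 1: For first-order: t = ln([C₂H₅Cl]₀/[C₂H₅Cl])/k
Step 2: t = ln(1.88/0.511)/0.025
Step 3: t = ln(3.679)/0.025
Step 4: t = 1.303/0.025 = 52.11 s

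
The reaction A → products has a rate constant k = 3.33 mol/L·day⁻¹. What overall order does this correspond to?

zeroth order (0)

Step 1: The units of k for an nth-order reaction are (concentration)^(1-n)·(time)⁻¹.
Step 2: Here k has units mol/L·day⁻¹, so the concentration exponent is 1.
Step 3: 1 - n = 1 ⇒ n = 0. The reaction is zeroth order.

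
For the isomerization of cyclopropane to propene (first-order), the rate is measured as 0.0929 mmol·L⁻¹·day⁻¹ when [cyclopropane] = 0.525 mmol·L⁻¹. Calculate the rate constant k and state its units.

0.177 day⁻¹

Step 1: rate = k[cyclopropane]^1, so k = rate / [cyclopropane]^1.
Step 2: k = 0.0929 / (0.525)^1 = 0.0929 / 0.525.
Step 3: k = 0.177 day⁻¹.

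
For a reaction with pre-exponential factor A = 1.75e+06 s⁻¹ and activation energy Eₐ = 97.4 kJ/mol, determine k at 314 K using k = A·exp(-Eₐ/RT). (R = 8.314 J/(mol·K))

1.10e-10 s⁻¹

Step 1: Use the Arrhenius equation: k = A × exp(-Eₐ/RT)
Step 2: Convert Eₐ to J/mol: 97.4 kJ/mol = 97400 J/mol
Step 3: Calculate the exponent: -Eₐ/(RT) = -97400/(8.314 × 314) = -37.30949
Step 4: k = 1.75e+06 × exp(-37.30949)
Step 5: k = 1.75e+06 × 6.26173e-17 = 1.0958e-10 s⁻¹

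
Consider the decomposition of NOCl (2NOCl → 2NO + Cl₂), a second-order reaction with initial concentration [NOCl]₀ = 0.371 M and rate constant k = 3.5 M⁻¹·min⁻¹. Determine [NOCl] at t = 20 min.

0.01376 M

Step 1: For a second-order reaction: 1/[NOCl] = 1/[NOCl]₀ + kt
Step 2: 1/[NOCl] = 1/0.371 + 3.5 × 20
Step 3: 1/[NOCl] = 2.695 + 70 = 72.7
Step 4: [NOCl] = 1/72.7 = 0.01376 M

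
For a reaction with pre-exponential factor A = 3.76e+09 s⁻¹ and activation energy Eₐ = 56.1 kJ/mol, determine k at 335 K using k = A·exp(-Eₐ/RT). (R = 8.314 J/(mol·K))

6.72e+00 s⁻¹

Step 1: Use the Arrhenius equation: k = A × exp(-Eₐ/RT)
Step 2: Convert Eₐ to J/mol: 56.1 kJ/mol = 56100 J/mol
Step 3: Calculate the exponent: -Eₐ/(RT) = -56100/(8.314 × 335) = -20.14225
Step 4: k = 3.76e+09 × exp(-20.14225)
Step 5: k = 3.76e+09 × 1.78785e-09 = 6.7223e+00 s⁻¹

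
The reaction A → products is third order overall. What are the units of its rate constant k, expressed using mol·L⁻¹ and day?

(mol·L⁻¹)⁻²·day⁻¹

Step 1: For overall order n, rate = k × (concentration)^n.
Step 2: Rate has units mol·L⁻¹·day⁻¹; concentration term has units (mol·L⁻¹)^3.
Step 3: k = rate / (concentration)^n, so units of k = (mol·L⁻¹)^(1-3)·day⁻¹ = (mol·L⁻¹)⁻²·day⁻¹.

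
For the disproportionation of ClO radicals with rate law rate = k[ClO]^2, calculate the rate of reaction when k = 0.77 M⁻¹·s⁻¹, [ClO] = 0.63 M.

0.3056 M/s

Step 1: Identify the rate law: rate = k[ClO]^2
Step 2: Substitute values: rate = 0.77 × (0.63)^2
Step 3: Calculate: rate = 0.77 × 0.3969 = 0.305613 M/s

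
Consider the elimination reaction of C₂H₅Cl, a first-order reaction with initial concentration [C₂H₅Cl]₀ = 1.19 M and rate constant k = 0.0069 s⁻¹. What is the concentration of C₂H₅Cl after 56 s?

0.8086 M

Step 1: For a first-order reaction: [C₂H₅Cl] = [C₂H₅Cl]₀ × e^(-kt)
Step 2: [C₂H₅Cl] = 1.19 × e^(-0.0069 × 56)
Step 3: [C₂H₅Cl] = 1.19 × e^(-0.3864)
Step 4: [C₂H₅Cl] = 1.19 × 0.679499 = 0.8086 M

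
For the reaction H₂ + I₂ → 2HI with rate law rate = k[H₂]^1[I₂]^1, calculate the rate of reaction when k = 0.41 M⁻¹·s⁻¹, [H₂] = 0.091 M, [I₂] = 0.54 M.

0.02015 M/s

Step 1: The rate law is rate = k[H₂]^1[I₂]^1
Step 2: Substitute: rate = 0.41 × (0.091)^1 × (0.54)^1
Step 3: rate = 0.41 × 0.091 × 0.54 = 0.0201474 M/s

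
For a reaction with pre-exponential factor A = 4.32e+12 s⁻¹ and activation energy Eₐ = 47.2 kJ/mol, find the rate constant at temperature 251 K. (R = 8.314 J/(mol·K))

6.49e+02 s⁻¹

Step 1: Use the Arrhenius equation: k = A × exp(-Eₐ/RT)
Step 2: Convert Eₐ to J/mol: 47.2 kJ/mol = 47200 J/mol
Step 3: Calculate the exponent: -Eₐ/(RT) = -47200/(8.314 × 251) = -22.61821
Step 4: k = 4.32e+12 × exp(-22.61821)
Step 5: k = 4.32e+12 × 1.50327e-10 = 6.4941e+02 s⁻¹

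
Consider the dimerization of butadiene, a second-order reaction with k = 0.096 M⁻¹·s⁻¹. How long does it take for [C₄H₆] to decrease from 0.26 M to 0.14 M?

34.34 s

Step 1: For second-order: t = (1/[C₄H₆] - 1/[C₄H₆]₀)/k
Step 2: t = (1/0.14 - 1/0.26)/0.096
Step 3: t = (7.143 - 3.846)/0.096
Step 4: t = 3.297/0.096 = 34.34 s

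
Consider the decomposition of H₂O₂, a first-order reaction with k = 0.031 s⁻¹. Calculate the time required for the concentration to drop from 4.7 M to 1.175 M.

44.72 s

Step 1: For first-order: t = ln([H₂O₂]₀/[H₂O₂])/k
Step 2: t = ln(4.7/1.175)/0.031
Step 3: t = ln(4)/0.031
Step 4: t = 1.386/0.031 = 44.72 s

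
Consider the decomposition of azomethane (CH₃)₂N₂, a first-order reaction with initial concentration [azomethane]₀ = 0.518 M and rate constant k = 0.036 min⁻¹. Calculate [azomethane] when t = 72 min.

0.03878 M

Step 1: For a first-order reaction: [azomethane] = [azomethane]₀ × e^(-kt)
Step 2: [azomethane] = 0.518 × e^(-0.036 × 72)
Step 3: [azomethane] = 0.518 × e^(-2.592)
Step 4: [azomethane] = 0.518 × 0.0748701 = 0.03878 M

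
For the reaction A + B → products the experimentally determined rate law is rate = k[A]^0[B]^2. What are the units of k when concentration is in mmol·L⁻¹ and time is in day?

(mmol·L⁻¹)⁻¹·day⁻¹

Step 1: Overall order = 0 + 2 = 2.
Step 2: rate has units mmol·L⁻¹·day⁻¹; [A]^0[B]^2 has units (mmol·L⁻¹)^2.
Step 3: k = rate/([A]^0[B]^2), so units of k = (mmol·L⁻¹)^(1-2)·day⁻¹ = (mmol·L⁻¹)⁻¹·day⁻¹.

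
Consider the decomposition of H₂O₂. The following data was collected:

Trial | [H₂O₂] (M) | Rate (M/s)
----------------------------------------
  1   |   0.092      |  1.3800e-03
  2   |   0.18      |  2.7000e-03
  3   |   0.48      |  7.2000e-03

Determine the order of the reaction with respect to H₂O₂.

first order (1)

Step 1: Compare trials to find order n where rate₂/rate₁ = ([H₂O₂]₂/[H₂O₂]₁)^n
Step 2: rate₂/rate₁ = 2.7000e-03/1.3800e-03 = 1.957
Step 3: [H₂O₂]₂/[H₂O₂]₁ = 0.18/0.092 = 1.957
Step 4: n = ln(1.957)/ln(1.957) = 1.00 ≈ 1
Step 5: The reaction is first order in H₂O₂.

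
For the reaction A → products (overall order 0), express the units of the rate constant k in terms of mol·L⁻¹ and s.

mol·L⁻¹·s⁻¹

Step 1: For overall order n, rate = k × (concentration)^n.
Step 2: Rate has units mol·L⁻¹·s⁻¹; concentration term has units (mol·L⁻¹)^0.
Step 3: k = rate / (concentration)^n, so units of k = (mol·L⁻¹)^(1-0)·s⁻¹ = mol·L⁻¹·s⁻¹.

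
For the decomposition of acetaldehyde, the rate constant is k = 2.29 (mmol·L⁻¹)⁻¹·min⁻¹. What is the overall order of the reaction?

second order (2)

Step 1: The units of k for an nth-order reaction are (concentration)^(1-n)·(time)⁻¹.
Step 2: Here k has units (mmol·L⁻¹)⁻¹·min⁻¹, so the concentration exponent is -1.
Step 3: 1 - n = -1 ⇒ n = 2. The reaction is second order.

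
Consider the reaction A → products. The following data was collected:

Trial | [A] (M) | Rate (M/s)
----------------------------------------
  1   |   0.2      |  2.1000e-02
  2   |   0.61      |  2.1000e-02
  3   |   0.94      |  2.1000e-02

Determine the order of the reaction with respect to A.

zeroth order (0)

Step 1: Compare trials - when concentration changes, rate stays constant.
Step 2: rate₂/rate₁ = 2.1000e-02/2.1000e-02 = 1
Step 3: [A]₂/[A]₁ = 0.61/0.2 = 3.05
Step 4: Since rate ratio ≈ (conc ratio)^0, the reaction is zeroth order.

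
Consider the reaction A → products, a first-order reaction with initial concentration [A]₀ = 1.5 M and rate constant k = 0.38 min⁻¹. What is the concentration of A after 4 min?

0.3281 M

Step 1: For a first-order reaction: [A] = [A]₀ × e^(-kt)
Step 2: [A] = 1.5 × e^(-0.38 × 4)
Step 3: [A] = 1.5 × e^(-1.52)
Step 4: [A] = 1.5 × 0.218712 = 0.3281 M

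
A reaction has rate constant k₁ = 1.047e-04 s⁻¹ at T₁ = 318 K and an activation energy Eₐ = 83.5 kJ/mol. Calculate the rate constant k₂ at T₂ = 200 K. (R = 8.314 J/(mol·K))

8.460e-13 s⁻¹

Step 1: Use the two-temperature Arrhenius form: ln(k₂/k₁) = -Eₐ/R × (1/T₂ - 1/T₁)
Step 2: Convert Eₐ to J/mol: 83.5 kJ/mol = 83500 J/mol
Step 3: 1/T₂ - 1/T₁ = 1/200 - 1/318 = 1.855346e-03 K⁻¹
Step 4: ln(k₂/k₁) = -83500/8.314 × 1.855346e-03 = -18.63380
Step 5: k₂ = k₁ × exp(-18.63380) = 1.047e-04 × 8.08060e-09 = 8.460e-13 s⁻¹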